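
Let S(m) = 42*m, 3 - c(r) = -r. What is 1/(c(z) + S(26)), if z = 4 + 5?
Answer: 1/1104 ≈ 0.00090580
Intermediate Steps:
z = 9
c(r) = 3 + r (c(r) = 3 - (-1)*r = 3 + r)
1/(c(z) + S(26)) = 1/((3 + 9) + 42*26) = 1/(12 + 1092) = 1/1104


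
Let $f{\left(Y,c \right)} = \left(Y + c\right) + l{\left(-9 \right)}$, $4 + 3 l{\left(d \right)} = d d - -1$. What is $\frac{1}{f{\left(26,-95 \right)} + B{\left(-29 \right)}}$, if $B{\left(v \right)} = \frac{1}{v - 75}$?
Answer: $- \frac{104}{4473} \approx -0.023251$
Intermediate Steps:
$B{\left(v \right)} = \frac{1}{-75 + v}$
$l{\left(d \right)} = -1 + \frac{d^{2}}{3}$ ($l{\left(d \right)} = - \frac{4}{3} + \frac{d d - -1}{3} = - \frac{4}{3} + \frac{d^{2} + \left(-4 + 5\right)}{3} = - \frac{4}{3} + \frac{d^{2} + 1}{3} = - \frac{4}{3} + \frac{1 + d^{2}}{3} = - \frac{4}{3} + \left(\frac{1}{3} + \frac{d^{2}}{3}\right) = -1 + \frac{d^{2}}{3}$)
$f{\left(Y,c \right)} = 26 + Y + c$ ($f{\left(Y,c \right)} = \left(Y + c\right) - \left(1 - \frac{\left(-9\right)^{2}}{3}\right) = \left(Y + c\right) + \left(-1 + \frac{1}{3} \cdot 81\right) = \left(Y + c\right) + \left(-1 + 27\right) = \left(Y + c\right) + 26 = 26 + Y + c$)
$\frac{1}{f{\left(26,-95 \right)} + B{\left(-29 \right)}} = \frac{1}{\left(26 + 26 - 95\right) + \frac{1}{-75 - 29}} = \frac{1}{-43 + \frac{1}{-104}} = \frac{1}{-43 - \frac{1}{104}} = \frac{1}{- \frac{4473}{104}} = - \frac{104}{4473}$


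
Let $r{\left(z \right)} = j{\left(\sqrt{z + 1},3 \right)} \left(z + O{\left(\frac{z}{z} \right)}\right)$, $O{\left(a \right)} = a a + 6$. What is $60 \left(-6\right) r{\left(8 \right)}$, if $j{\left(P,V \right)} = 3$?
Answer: $-16200$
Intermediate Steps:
$O{\left(a \right)} = 6 + a^{2}$ ($O{\left(a \right)} = a^{2} + 6 = 6 + a^{2}$)
$r{\left(z \right)} = 21 + 3 z$ ($r{\left(z \right)} = 3 \left(z + \left(6 + \left(\frac{z}{z}\right)^{2}\right)\right) = 3 \left(z + \left(6 + 1^{2}\right)\right) = 3 \left(z + \left(6 + 1\right)\right) = 3 \left(z + 7\right) = 3 \left(7 + z\right) = 21 + 3 z$)
$60 \left(-6\right) r{\left(8 \right)} = 60 \left(-6\right) \left(21 + 3 \cdot 8\right) = - 360 \left(21 + 24\right) = \left(-360\right) 45 = -16200$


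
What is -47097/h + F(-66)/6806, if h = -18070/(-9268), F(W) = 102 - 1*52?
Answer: -742696009819/30746105 ≈ -24156.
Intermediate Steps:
F(W) = 50 (F(W) = 102 - 52 = 50)
h = 9035/4634 (h = -18070*(-1/9268) = 9035/4634 ≈ 1.9497)
-47097/h + F(-66)/6806 = -47097/9035/4634 + 50/6806 = -47097*4634/9035 + 50*(1/6806) = -218247498/9035 + 25/3403 = -742696009819/30746105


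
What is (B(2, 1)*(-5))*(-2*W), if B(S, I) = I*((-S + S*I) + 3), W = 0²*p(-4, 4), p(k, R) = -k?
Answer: 0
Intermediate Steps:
W = 0 (W = 0²*(-1*(-4)) = 0*4 = 0)
B(S, I) = I*(3 - S + I*S) (B(S, I) = I*((-S + I*S) + 3) = I*(3 - S + I*S))
(B(2, 1)*(-5))*(-2*W) = ((1*(3 - 1*2 + 1*2))*(-5))*(-2*0) = ((1*(3 - 2 + 2))*(-5))*0 = ((1*3)*(-5))*0 = (3*(-5))*0 = -15*0 = 0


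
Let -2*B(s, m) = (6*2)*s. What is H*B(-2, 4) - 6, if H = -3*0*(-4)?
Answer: -6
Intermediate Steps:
B(s, m) = -6*s (B(s, m) = -6*2*s/2 = -6*s)
H = 0 (H = 0*(-4) = 0)
H*B(-2, 4) - 6 = 0*(-6*(-2)) - 6 = 0*12 - 6 = 0 - 6 = -6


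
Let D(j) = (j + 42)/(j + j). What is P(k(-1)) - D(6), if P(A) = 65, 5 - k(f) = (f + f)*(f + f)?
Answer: 61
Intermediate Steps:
D(j) = (42 + j)/(2*j) (D(j) = (42 + j)/((2*j)) = (42 + j)*(1/(2*j)) = (42 + j)/(2*j))
k(f) = 5 - 4*f² (k(f) = 5 - (f + f)*(f + f) = 5 - 2*f*2*f = 5 - 4*f²)
P(k(-1)) - D(6) = 65 - (42 + 6)/(2*6) = 65 - 48/(2*6) = 65 - 1*4 = 65 - 4 = 61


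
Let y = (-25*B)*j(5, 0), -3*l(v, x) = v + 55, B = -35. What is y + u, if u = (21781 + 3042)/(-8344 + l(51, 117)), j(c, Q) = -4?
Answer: -88057469/25138 ≈ -3503.0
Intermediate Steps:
l(v, x) = -55/3 - v/3 (l(v, x) = -(v + 55)/3 = -(55 + v)/3 = -55/3 - v/3)
u = -74469/25138 (u = (21781 + 3042)/(-8344 + (-55/3 - ⅓*51)) = 24823/(-8344 + (-55/3 - 17)) = 24823/(-8344 - 106/3) = 24823/(-25138/3) = 24823*(-3/25138) = -74469/25138 ≈ -2.9624)
y = -3500 (y = -25*(-35)*(-4) = 875*(-4) = -3500)
y + u = -3500 - 74469/25138 = -88057469/25138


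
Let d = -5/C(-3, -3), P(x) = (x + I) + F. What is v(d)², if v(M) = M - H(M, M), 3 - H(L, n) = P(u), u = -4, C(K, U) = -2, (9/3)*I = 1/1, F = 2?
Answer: 169/36 ≈ 4.6944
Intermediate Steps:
I = ⅓ (I = (⅓)/1 = (⅓)*1 = ⅓ ≈ 0.33333)
P(x) = 7/3 + x (P(x) = (x + ⅓) + 2 = (⅓ + x) + 2 = 7/3 + x)
d = 5/2 (d = -5/(-2) = -5*(-½) = 5/2 ≈ 2.5000)
H(L, n) = 14/3 (H(L, n) = 3 - (7/3 - 4) = 3 - 1*(-5/3) = 3 + 5/3 = 14/3)
v(M) = -14/3 + M (v(M) = M - 1*14/3 = M - 14/3 = -14/3 + M)
v(d)² = (-14/3 + 5/2)² = (-13/6)² = 169/36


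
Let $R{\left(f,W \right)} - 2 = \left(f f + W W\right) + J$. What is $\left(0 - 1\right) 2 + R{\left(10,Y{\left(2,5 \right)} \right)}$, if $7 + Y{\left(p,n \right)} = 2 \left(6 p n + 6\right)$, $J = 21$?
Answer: $15746$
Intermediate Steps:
$Y{\left(p,n \right)} = 5 + 12 n p$ ($Y{\left(p,n \right)} = -7 + 2 \left(6 p n + 6\right) = -7 + 2 \left(6 n p + 6\right) = -7 + 2 \left(6 + 6 n p\right) = -7 + \left(12 + 12 n p\right) = 5 + 12 n p$)
$R{\left(f,W \right)} = 23 + W^{2} + f^{2}$ ($R{\left(f,W \right)} = 2 + \left(\left(f f + W W\right) + 21\right) = 2 + \left(\left(f^{2} + W^{2}\right) + 21\right) = 2 + \left(\left(W^{2} + f^{2}\right) + 21\right) = 2 + \left(21 + W^{2} + f^{2}\right) = 23 + W^{2} + f^{2}$)
$\left(0 - 1\right) 2 + R{\left(10,Y{\left(2,5 \right)} \right)} = \left(0 - 1\right) 2 + \left(23 + \left(5 + 12 \cdot 5 \cdot 2\right)^{2} + 10^{2}\right) = \left(-1\right) 2 + \left(23 + \left(5 + 120\right)^{2} + 100\right) = -2 + \left(23 + 125^{2} + 100\right) = -2 + \left(23 + 15625 + 100\right) = -2 + 15748 = 15746$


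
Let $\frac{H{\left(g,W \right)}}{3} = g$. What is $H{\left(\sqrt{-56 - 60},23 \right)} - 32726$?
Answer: $-32726 + 6 i \sqrt{29} \approx -32726.0 + 32.311 i$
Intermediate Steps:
$H{\left(g,W \right)} = 3 g$
$H{\left(\sqrt{-56 - 60},23 \right)} - 32726 = 3 \sqrt{-56 - 60} - 32726 = 3 \sqrt{-116} - 32726 = 3 \cdot 2 i \sqrt{29} - 32726 = 6 i \sqrt{29} - 32726 = -32726 + 6 i \sqrt{29}$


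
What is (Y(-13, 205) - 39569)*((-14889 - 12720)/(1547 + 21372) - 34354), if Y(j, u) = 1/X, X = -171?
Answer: 5327696218290500/3919149 ≈ 1.3594e+9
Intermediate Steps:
Y(j, u) = -1/171 (Y(j, u) = 1/(-171) = -1/171)
(Y(-13, 205) - 39569)*((-14889 - 12720)/(1547 + 21372) - 34354) = (-1/171 - 39569)*((-14889 - 12720)/(1547 + 21372) - 34354) = -6766300*(-27609/22919 - 34354)/171 = -6766300/171*(-787386935/22919) = 5327696218290500/3919149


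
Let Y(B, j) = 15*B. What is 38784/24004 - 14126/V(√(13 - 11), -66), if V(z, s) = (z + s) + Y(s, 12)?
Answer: 50164796160/3345959567 + 7063*√2/557567 ≈ 15.011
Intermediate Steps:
V(z, s) = z + 16*s (V(z, s) = (z + s) + 15*s = (s + z) + 15*s = z + 16*s)
38784/24004 - 14126/V(√(13 - 11), -66) = 38784/24004 - 14126/(√(13 - 11) + 16*(-66)) = 38784*(1/24004) - 14126/(√2 - 1056) = 9696/6001 - 14126/(-1056 + √2)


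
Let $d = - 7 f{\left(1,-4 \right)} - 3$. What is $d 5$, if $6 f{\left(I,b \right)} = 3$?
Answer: $- \frac{65}{2} \approx -32.5$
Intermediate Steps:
$f{\left(I,b \right)} = \frac{1}{2}$ ($f{\left(I,b \right)} = \frac{1}{6} \cdot 3 = \frac{1}{2}$)
$d = - \frac{13}{2}$ ($d = \left(-7\right) \frac{1}{2} - 3 = - \frac{7}{2} - 3 = - \frac{13}{2} \approx -6.5$)
$d 5 = \left(- \frac{13}{2}\right) 5 = - \frac{65}{2}$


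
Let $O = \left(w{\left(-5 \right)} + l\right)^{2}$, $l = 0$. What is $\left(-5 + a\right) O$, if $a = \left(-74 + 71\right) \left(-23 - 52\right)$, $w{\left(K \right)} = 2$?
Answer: $880$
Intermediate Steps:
$a = 225$ ($a = \left(-3\right) \left(-75\right) = 225$)
$O = 4$ ($O = \left(2 + 0\right)^{2} = 2^{2} = 4$)
$\left(-5 + a\right) O = \left(-5 + 225\right) 4 = 220 \cdot 4 = 880$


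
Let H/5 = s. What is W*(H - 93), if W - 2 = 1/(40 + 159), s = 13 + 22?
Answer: 32718/199 ≈ 164.41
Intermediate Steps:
s = 35
H = 175 (H = 5*35 = 175)
W = 399/199 (W = 2 + 1/(40 + 159) = 2 + 1/199 = 399/199 ≈ 2.0050)
W*(H - 93) = 399*(175 - 93)/199 = (399/199)*82 = 32718/199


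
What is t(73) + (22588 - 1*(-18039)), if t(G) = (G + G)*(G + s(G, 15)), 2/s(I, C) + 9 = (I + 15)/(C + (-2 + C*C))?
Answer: 52634947/1027 ≈ 51251.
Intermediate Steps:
s(I, C) = 2/(-9 + (15 + I)/(-2 + C + C²)) (s(I, C) = 2/(-9 + (I + 15)/(C + (-2 + C*C))) = 2/(-9 + (15 + I)/(C + (-2 + C²))) = 2/(-9 + (15 + I)/(-2 + C + C²)))
t(G) = 2*G*(G - 476/(2127 - G)) (t(G) = (G + G)*(G + 2*(2 - 1*15 - 1*15²)/(-33 - G + 9*15 + 9*15²)) = (2*G)*(G + 2*(2 - 15 - 1*225)/(-33 - G + 135 + 9*225)) = (2*G)*(G + 2*(2 - 15 - 225)/(-33 - G + 135 + 2025)) = (2*G)*(G + 2*(-238)/(2127 - G)) = (2*G)*(G - 476/(2127 - G)) = 2*G*(G - 476/(2127 - G)))
t(73) + (22588 - 1*(-18039)) = 2*73*(-476 + 73*(2127 - 1*73))/(2127 - 1*73) + (22588 - 1*(-18039)) = 2*73*(-476 + 73*(2127 - 73))/(2127 - 73) + (22588 + 18039) = 2*73*(-476 + 73*2054)/2054 + 40627 = 2*73*(1/2054)*(-476 + 149942) + 40627 = 2*73*(1/2054)*149466 + 40627 = 10911018/1027 + 40627 = 52634947/1027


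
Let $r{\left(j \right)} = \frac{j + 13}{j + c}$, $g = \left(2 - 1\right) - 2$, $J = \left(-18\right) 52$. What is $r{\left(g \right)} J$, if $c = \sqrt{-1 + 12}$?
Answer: $\frac{11232}{1 - \sqrt{11}} \approx -4848.4$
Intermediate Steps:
$J = -936$
$c = \sqrt{11} \approx 3.3166$
$g = -1$ ($g = \left(2 - 1\right) - 2 = 1 - 2 = -1$)
$r{\left(j \right)} = \frac{13 + j}{j + \sqrt{11}}$ ($r{\left(j \right)} = \frac{j + 13}{j + \sqrt{11}} = \frac{13 + j}{j + \sqrt{11}}$)
$r{\left(g \right)} J = \frac{13 - 1}{-1 + \sqrt{11}} \left(-936\right) = \frac{1}{-1 + \sqrt{11}} \cdot 12 \left(-936\right) = \frac{12}{-1 + \sqrt{11}} \left(-936\right) = - \frac{11232}{-1 + \sqrt{11}}$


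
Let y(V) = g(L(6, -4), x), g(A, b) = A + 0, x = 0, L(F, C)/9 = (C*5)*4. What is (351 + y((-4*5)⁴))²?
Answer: 136161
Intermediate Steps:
L(F, C) = 180*C (L(F, C) = 9*((C*5)*4) = 9*((5*C)*4) = 9*(20*C) = 180*C)
g(A, b) = A
y(V) = -720 (y(V) = 180*(-4) = -720)
(351 + y((-4*5)⁴))² = (351 - 720)² = (-369)² = 136161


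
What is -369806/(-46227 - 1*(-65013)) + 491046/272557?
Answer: -45784211893/2560127901 ≈ -17.884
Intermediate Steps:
-369806/(-46227 - 1*(-65013)) + 491046/272557 = -369806/(-46227 + 65013) + 491046*(1/272557) = -369806/18786 + 491046/272557 = -369806*1/18786 + 491046/272557 = -184903/9393 + 491046/272557 = -45784211893/2560127901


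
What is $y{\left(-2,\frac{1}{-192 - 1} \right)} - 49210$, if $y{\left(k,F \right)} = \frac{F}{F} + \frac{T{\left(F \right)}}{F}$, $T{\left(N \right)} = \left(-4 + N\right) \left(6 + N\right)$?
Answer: $- \frac{8602976}{193} \approx -44575.0$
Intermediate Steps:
$y{\left(k,F \right)} = 1 + \frac{-24 + F^{2} + 2 F}{F}$ ($y{\left(k,F \right)} = \frac{F}{F} + \frac{-24 + F^{2} + 2 F}{F} = 1 + \frac{-24 + F^{2} + 2 F}{F}$)
$y{\left(-2,\frac{1}{-192 - 1} \right)} - 49210 = \left(3 + \frac{1}{-192 - 1} - \frac{24}{\frac{1}{-192 - 1}}\right) - 49210 = \left(3 + \frac{1}{-193} - \frac{24}{\frac{1}{-193}}\right) - 49210 = \left(3 - \frac{1}{193} - \frac{24}{- \frac{1}{193}}\right) - 49210 = \left(3 - \frac{1}{193} - -4632\right) - 49210 = \left(3 - \frac{1}{193} + 4632\right) - 49210 = \frac{894554}{193} - 49210 = - \frac{8602976}{193}$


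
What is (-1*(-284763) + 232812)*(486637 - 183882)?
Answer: 156698419125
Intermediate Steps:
(-1*(-284763) + 232812)*(486637 - 183882) = (284763 + 232812)*302755 = 517575*302755 = 156698419125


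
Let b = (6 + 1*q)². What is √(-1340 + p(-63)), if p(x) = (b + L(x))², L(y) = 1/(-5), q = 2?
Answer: √68261/5 ≈ 52.254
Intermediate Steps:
L(y) = -⅕
b = 64 (b = (6 + 1*2)² = (6 + 2)² = 8² = 64)
p(x) = 101761/25 (p(x) = (64 - ⅕)² = (319/5)² = 101761/25)
√(-1340 + p(-63)) = √(-1340 + 101761/25) = √(68261/25) = √68261/5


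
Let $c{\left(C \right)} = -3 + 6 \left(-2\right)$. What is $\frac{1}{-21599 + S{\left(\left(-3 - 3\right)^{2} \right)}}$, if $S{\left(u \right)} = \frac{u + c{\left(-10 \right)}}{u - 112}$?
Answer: $- \frac{76}{1641545} \approx -4.6298 \cdot 10^{-5}$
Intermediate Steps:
$c{\left(C \right)} = -15$ ($c{\left(C \right)} = -3 - 12 = -15$)
$S{\left(u \right)} = \frac{-15 + u}{-112 + u}$ ($S{\left(u \right)} = \frac{u - 15}{u - 112} = \frac{-15 + u}{-112 + u}$)
$\frac{1}{-21599 + S{\left(\left(-3 - 3\right)^{2} \right)}} = \frac{1}{-21599 + \frac{-15 + \left(-3 - 3\right)^{2}}{-112 + \left(-3 - 3\right)^{2}}} = \frac{1}{-21599 + \frac{-15 + \left(-6\right)^{2}}{-112 + \left(-6\right)^{2}}} = \frac{1}{-21599 + \frac{-15 + 36}{-112 + 36}} = \frac{1}{-21599 + \frac{1}{-76} \cdot 21} = \frac{1}{-21599 - \frac{21}{76}} = \frac{1}{- \frac{1641545}{76}} = - \frac{76}{1641545}$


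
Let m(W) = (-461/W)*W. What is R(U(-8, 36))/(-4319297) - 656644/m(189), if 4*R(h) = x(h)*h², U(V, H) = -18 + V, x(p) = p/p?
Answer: 2836240381359/1991195917 ≈ 1424.4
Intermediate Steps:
x(p) = 1
m(W) = -461
R(h) = h²/4 (R(h) = (1*h²)/4 = h²/4)
R(U(-8, 36))/(-4319297) - 656644/m(189) = ((-18 - 8)²/4)/(-4319297) - 656644/(-461) = ((¼)*(-26)²)*(-1/4319297) - 656644*(-1/461) = ((¼)*676)*(-1/4319297) + 656644/461 = 169*(-1/4319297) + 656644/461 = -169/4319297 + 656644/461 = 2836240381359/1991195917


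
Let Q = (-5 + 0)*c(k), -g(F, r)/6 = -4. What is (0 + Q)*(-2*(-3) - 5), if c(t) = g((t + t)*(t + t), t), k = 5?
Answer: -120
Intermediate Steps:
g(F, r) = 24 (g(F, r) = -6*(-4) = 24)
c(t) = 24
Q = -120 (Q = (-5 + 0)*24 = -5*24 = -120)
(0 + Q)*(-2*(-3) - 5) = (0 - 120)*(-2*(-3) - 5) = -120*(6 - 5) = -120*1 = -120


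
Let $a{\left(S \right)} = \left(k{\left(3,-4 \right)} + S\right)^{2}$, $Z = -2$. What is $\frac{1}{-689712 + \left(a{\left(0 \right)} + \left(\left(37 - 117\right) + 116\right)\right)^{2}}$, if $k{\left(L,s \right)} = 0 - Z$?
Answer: $- \frac{1}{688112} \approx -1.4533 \cdot 10^{-6}$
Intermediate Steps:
$k{\left(L,s \right)} = 2$ ($k{\left(L,s \right)} = 0 - -2 = 0 + 2 = 2$)
$a{\left(S \right)} = \left(2 + S\right)^{2}$
$\frac{1}{-689712 + \left(a{\left(0 \right)} + \left(\left(37 - 117\right) + 116\right)\right)^{2}} = \frac{1}{-689712 + \left(\left(2 + 0\right)^{2} + \left(\left(37 - 117\right) + 116\right)\right)^{2}} = \frac{1}{-689712 + \left(2^{2} + \left(-80 + 116\right)\right)^{2}} = \frac{1}{-689712 + \left(4 + 36\right)^{2}} = \frac{1}{-689712 + 40^{2}} = \frac{1}{-689712 + 1600} = \frac{1}{-688112} = - \frac{1}{688112}$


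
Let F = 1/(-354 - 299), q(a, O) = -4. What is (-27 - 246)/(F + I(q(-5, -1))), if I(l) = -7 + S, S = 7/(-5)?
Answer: 891345/27431 ≈ 32.494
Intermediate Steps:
S = -7/5 (S = 7*(-1/5) = -7/5 ≈ -1.4000)
I(l) = -42/5 (I(l) = -7 - 7/5 = -42/5)
F = -1/653 (F = 1/(-653) = -1/653 ≈ -0.0015314)
(-27 - 246)/(F + I(q(-5, -1))) = (-27 - 246)/(-1/653 - 42/5) = -273/(-27431/3265) = -273*(-3265/27431) = 891345/27431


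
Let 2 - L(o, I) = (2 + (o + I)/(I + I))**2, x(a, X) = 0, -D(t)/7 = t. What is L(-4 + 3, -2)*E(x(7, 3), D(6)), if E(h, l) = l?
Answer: 1869/8 ≈ 233.63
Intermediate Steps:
D(t) = -7*t
L(o, I) = 2 - (2 + (I + o)/(2*I))**2 (L(o, I) = 2 - (2 + (o + I)/(I + I))**2 = 2 - (2 + (I + o)/((2*I)))**2 = 2 - (2 + (I + o)*(1/(2*I)))**2 = 2 - (2 + (I + o)/(2*I))**2)
L(-4 + 3, -2)*E(x(7, 3), D(6)) = (2 - 1/4*((-4 + 3) + 5*(-2))**2/(-2)**2)*(-7*6) = (2 - 1/4*1/4*(-1 - 10)**2)*(-42) = (2 - 1/4*1/4*(-11)**2)*(-42) = (2 - 1/4*1/4*121)*(-42) = (2 - 121/16)*(-42) = -89/16*(-42) = 1869/8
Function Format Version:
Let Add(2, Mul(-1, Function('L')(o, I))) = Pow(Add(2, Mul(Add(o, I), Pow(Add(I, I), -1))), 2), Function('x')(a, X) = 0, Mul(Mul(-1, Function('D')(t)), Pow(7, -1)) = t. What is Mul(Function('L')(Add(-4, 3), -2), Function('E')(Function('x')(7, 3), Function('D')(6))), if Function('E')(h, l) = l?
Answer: Rational(1869, 8) ≈ 233.63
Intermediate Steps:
Function('D')(t) = Mul(-7, t)
Function('L')(o, I) = Add(2, Mul(-1, Pow(Add(2, Mul(Rational(1, 2), Pow(I, -1), Add(I, o))), 2))) (Function('L')(o, I) = Add(2, Mul(-1, Pow(Add(2, Mul(Add(o, I), Pow(Add(I, I), -1))), 2))) = Add(2, Mul(-1, Pow(Add(2, Mul(Add(I, o), Pow(Mul(2, I), -1))), 2))) = Add(2, Mul(-1, Pow(Add(2, Mul(Add(I, o), Mul(Rational(1, 2), Pow(I, -1)))), 2))) = Add(2, Mul(-1, Pow(Add(2, Mul(Rational(1, 2), Pow(I, -1), Add(I, o))), 2))))
Mul(Function('L')(Add(-4, 3), -2), Function('E')(Function('x')(7, 3), Function('D')(6))) = Mul(Add(2, Mul(Rational(-1, 4), Pow(-2, -2), Pow(Add(Add(-4, 3), Mul(5, -2)), 2))), Mul(-7, 6)) = Mul(Add(2, Mul(Rational(-1, 4), Rational(1, 4), Pow(Add(-1, -10), 2))), -42) = Mul(Add(2, Mul(Rational(-1, 4), Rational(1, 4), Pow(-11, 2))), -42) = Mul(Add(2, Mul(Rational(-1, 4), Rational(1, 4), 121)), -42) = Mul(Add(2, Rational(-121, 16)), -42) = Mul(Rational(-89, 16), -42) = Rational(1869, 8)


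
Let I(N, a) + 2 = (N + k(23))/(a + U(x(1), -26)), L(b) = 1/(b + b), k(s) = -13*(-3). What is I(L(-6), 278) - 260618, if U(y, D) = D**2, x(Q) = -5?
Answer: -2983577293/11448 ≈ -2.6062e+5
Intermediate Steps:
k(s) = 39
L(b) = 1/(2*b)
I(N, a) = -2 + (39 + N)/(676 + a) (I(N, a) = -2 + (N + 39)/(a + (-26)**2) = -2 + (39 + N)/(a + 676) = -2 + (39 + N)/(676 + a))
I(L(-6), 278) - 260618 = (-1313 + (1/2)/(-6) - 2*278)/(676 + 278) - 260618 = (-1313 + (1/2)*(-1/6) - 556)/954 - 260618 = (-1313 - 1/12 - 556)/954 - 260618 = (1/954)*(-22429/12) - 260618 = -22429/11448 - 260618 = -2983577293/11448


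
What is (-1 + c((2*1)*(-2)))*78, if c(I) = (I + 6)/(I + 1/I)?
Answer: -1950/17 ≈ -114.71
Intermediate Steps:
c(I) = (6 + I)/(I + 1/I)
(-1 + c((2*1)*(-2)))*78 = (-1 + ((2*1)*(-2))*(6 + (2*1)*(-2))/(1 + ((2*1)*(-2))²))*78 = (-1 + (2*(-2))*(6 + 2*(-2))/(1 + (2*(-2))²))*78 = (-1 - 4*(6 - 4)/(1 + (-4)²))*78 = (-1 - 4*2/(1 + 16))*78 = (-1 - 4*2/17)*78 = (-1 - 4*1/17*2)*78 = (-1 - 8/17)*78 = -25/17*78 = -1950/17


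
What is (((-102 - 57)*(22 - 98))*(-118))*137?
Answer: -195349944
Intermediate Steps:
(((-102 - 57)*(22 - 98))*(-118))*137 = (-159*(-76)*(-118))*137 = (12084*(-118))*137 = -1425912*137 = -195349944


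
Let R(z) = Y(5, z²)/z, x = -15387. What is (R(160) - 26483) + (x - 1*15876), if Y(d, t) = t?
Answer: -57586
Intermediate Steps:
R(z) = z (R(z) = z²/z = z)
(R(160) - 26483) + (x - 1*15876) = (160 - 26483) + (-15387 - 1*15876) = -26323 + (-15387 - 15876) = -26323 - 31263 = -57586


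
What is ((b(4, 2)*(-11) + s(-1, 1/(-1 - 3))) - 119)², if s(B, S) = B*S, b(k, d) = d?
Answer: 316969/16 ≈ 19811.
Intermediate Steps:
((b(4, 2)*(-11) + s(-1, 1/(-1 - 3))) - 119)² = ((2*(-11) - 1/(-1 - 3)) - 119)² = ((-22 - 1/(-4)) - 119)² = ((-22 - 1*(-¼)) - 119)² = ((-22 + ¼) - 119)² = (-87/4 - 119)² = (-563/4)² = 316969/16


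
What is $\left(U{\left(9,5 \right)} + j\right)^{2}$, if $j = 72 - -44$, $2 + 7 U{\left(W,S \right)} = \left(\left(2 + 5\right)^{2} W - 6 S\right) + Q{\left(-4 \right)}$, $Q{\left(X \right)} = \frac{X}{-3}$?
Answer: $\frac{13446889}{441} \approx 30492.0$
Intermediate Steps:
$Q{\left(X \right)} = - \frac{X}{3}$ ($Q{\left(X \right)} = X \left(- \frac{1}{3}\right) = - \frac{X}{3}$)
$U{\left(W,S \right)} = - \frac{2}{21} + 7 W - \frac{6 S}{7}$ ($U{\left(W,S \right)} = - \frac{2}{7} + \frac{\left(\left(2 + 5\right)^{2} W - 6 S\right) - - \frac{4}{3}}{7} = - \frac{2}{7} + \frac{\left(7^{2} W - 6 S\right) + \frac{4}{3}}{7} = - \frac{2}{7} + \frac{\left(49 W - 6 S\right) + \frac{4}{3}}{7} = - \frac{2}{7} + \frac{\left(- 6 S + 49 W\right) + \frac{4}{3}}{7} = - \frac{2}{7} + \frac{\frac{4}{3} - 6 S + 49 W}{7} = - \frac{2}{7} + \left(\frac{4}{21} + 7 W - \frac{6 S}{7}\right) = - \frac{2}{21} + 7 W - \frac{6 S}{7}$)
$j = 116$ ($j = 72 + 44 = 116$)
$\left(U{\left(9,5 \right)} + j\right)^{2} = \left(\left(- \frac{2}{21} + 7 \cdot 9 - \frac{30}{7}\right) + 116\right)^{2} = \left(\left(- \frac{2}{21} + 63 - \frac{30}{7}\right) + 116\right)^{2} = \left(\frac{1231}{21} + 116\right)^{2} = \left(\frac{3667}{21}\right)^{2} = \frac{13446889}{441}$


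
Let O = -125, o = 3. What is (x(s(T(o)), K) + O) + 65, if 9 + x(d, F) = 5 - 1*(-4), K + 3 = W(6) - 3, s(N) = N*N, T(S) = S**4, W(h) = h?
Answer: -60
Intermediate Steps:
s(N) = N**2
K = 0 (K = -3 + (6 - 3) = -3 + 3 = 0)
x(d, F) = 0 (x(d, F) = -9 + (5 - 1*(-4)) = -9 + (5 + 4) = -9 + 9 = 0)
(x(s(T(o)), K) + O) + 65 = (0 - 125) + 65 = -125 + 65 = -60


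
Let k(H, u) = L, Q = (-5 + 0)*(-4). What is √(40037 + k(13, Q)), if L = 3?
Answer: 2*√10010 ≈ 200.10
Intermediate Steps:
Q = 20 (Q = -5*(-4) = 20)
k(H, u) = 3
√(40037 + k(13, Q)) = √(40037 + 3) = √40040 = 2*√10010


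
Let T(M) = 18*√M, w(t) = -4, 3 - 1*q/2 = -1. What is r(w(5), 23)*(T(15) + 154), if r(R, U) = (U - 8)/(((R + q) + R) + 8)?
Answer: 1155/4 + 135*√15/4 ≈ 419.46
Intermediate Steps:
q = 8 (q = 6 - 2*(-1) = 6 + 2 = 8)
r(R, U) = (-8 + U)/(16 + 2*R) (r(R, U) = (U - 8)/(((R + 8) + R) + 8) = (-8 + U)/(((8 + R) + R) + 8) = (-8 + U)/((8 + 2*R) + 8) = (-8 + U)/(16 + 2*R))
r(w(5), 23)*(T(15) + 154) = ((-8 + 23)/(2*(8 - 4)))*(18*√15 + 154) = ((½)*15/4)*(154 + 18*√15) = ((½)*(¼)*15)*(154 + 18*√15) = 15*(154 + 18*√15)/8 = 1155/4 + 135*√15/4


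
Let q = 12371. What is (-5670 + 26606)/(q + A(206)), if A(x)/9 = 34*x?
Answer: 20936/75407 ≈ 0.27764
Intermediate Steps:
A(x) = 306*x (A(x) = 9*(34*x) = 306*x)
(-5670 + 26606)/(q + A(206)) = (-5670 + 26606)/(12371 + 306*206) = 20936/(12371 + 63036) = 20936/75407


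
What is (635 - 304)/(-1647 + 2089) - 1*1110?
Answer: -490289/442 ≈ -1109.3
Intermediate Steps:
(635 - 304)/(-1647 + 2089) - 1*1110 = 331/442 - 1110 = -490289/442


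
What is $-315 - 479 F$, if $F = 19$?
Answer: $-9416$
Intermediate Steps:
$-315 - 479 F = -315 - 9101 = -9416$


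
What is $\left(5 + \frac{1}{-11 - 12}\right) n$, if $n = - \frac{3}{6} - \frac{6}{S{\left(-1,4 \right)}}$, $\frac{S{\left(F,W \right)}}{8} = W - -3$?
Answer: $- \frac{969}{322} \approx -3.0093$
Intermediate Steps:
$S{\left(F,W \right)} = 24 + 8 W$ ($S{\left(F,W \right)} = 8 \left(W - -3\right) = 8 \left(W + 3\right) = 8 \left(3 + W\right) = 24 + 8 W$)
$n = - \frac{17}{28}$ ($n = - \frac{3}{6} - \frac{6}{24 + 8 \cdot 4} = \left(-3\right) \frac{1}{6} - \frac{6}{24 + 32} = - \frac{1}{2} - \frac{6}{56} = - \frac{1}{2} - \frac{3}{28} = - \frac{17}{28} \approx -0.60714$)
$\left(5 + \frac{1}{-11 - 12}\right) n = \left(5 + \frac{1}{-11 - 12}\right) \left(- \frac{17}{28}\right) = \left(5 + \frac{1}{-23}\right) \left(- \frac{17}{28}\right) = \left(5 - \frac{1}{23}\right) \left(- \frac{17}{28}\right) = \frac{114}{23} \left(- \frac{17}{28}\right) = - \frac{969}{322}$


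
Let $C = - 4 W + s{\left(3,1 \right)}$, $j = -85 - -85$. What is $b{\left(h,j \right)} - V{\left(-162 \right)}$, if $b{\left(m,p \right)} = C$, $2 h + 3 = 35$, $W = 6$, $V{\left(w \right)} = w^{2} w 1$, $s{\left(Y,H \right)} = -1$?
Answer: $4251503$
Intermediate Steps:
$V{\left(w \right)} = w^{3}$ ($V{\left(w \right)} = w^{3} \cdot 1 = w^{3}$)
$j = 0$ ($j = -85 + 85 = 0$)
$C = -25$ ($C = \left(-4\right) 6 - 1 = -24 - 1 = -25$)
$h = 16$ ($h = - \frac{3}{2} + \frac{1}{2} \cdot 35 = - \frac{3}{2} + \frac{35}{2} = 16$)
$b{\left(m,p \right)} = -25$
$b{\left(h,j \right)} - V{\left(-162 \right)} = -25 - \left(-162\right)^{3} = -25 - -4251528 = -25 + 4251528 = 4251503$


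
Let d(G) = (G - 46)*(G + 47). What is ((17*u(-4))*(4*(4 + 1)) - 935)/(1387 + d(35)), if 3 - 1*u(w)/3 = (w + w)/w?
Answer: 17/97 ≈ 0.17526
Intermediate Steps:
d(G) = (-46 + G)*(47 + G)
u(w) = 3 (u(w) = 9 - 3*(w + w)/w = 9 - 3*2*w/w = 9 - 3*2 = 9 - 6 = 3)
((17*u(-4))*(4*(4 + 1)) - 935)/(1387 + d(35)) = ((17*3)*(4*(4 + 1)) - 935)/(1387 + (-2162 + 35 + 35²)) = (51*(4*5) - 935)/(1387 + (-2162 + 35 + 1225)) = (51*20 - 935)/(1387 - 902) = (1020 - 935)/485 = 85*(1/485) = 17/97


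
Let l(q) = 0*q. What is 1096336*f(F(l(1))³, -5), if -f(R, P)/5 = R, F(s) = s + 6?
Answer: -1184042880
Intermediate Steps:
l(q) = 0
F(s) = 6 + s
f(R, P) = -5*R
1096336*f(F(l(1))³, -5) = 1096336*(-5*(6 + 0)³) = 1096336*(-5*6³) = 1096336*(-5*216) = 1096336*(-1080) = -1184042880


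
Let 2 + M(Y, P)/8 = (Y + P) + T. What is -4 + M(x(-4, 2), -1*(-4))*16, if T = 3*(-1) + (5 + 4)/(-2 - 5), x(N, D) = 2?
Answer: -284/7 ≈ -40.571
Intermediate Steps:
T = -30/7 (T = -3 + 9/(-7) = -3 + 9*(-⅐) = -3 - 9/7 = -30/7 ≈ -4.2857)
M(Y, P) = -352/7 + 8*P + 8*Y (M(Y, P) = -16 + 8*((Y + P) - 30/7) = -16 + 8*((P + Y) - 30/7) = -16 + 8*(-30/7 + P + Y) = -16 + (-240/7 + 8*P + 8*Y) = -352/7 + 8*P + 8*Y)
-4 + M(x(-4, 2), -1*(-4))*16 = -4 + (-352/7 + 8*(-1*(-4)) + 8*2)*16 = -4 + (-352/7 + 8*4 + 16)*16 = -4 + (-352/7 + 32 + 16)*16 = -4 - 16/7*16 = -4 - 256/7 = -284/7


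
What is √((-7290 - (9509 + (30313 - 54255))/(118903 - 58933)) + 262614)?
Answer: √102027592104290/19990 ≈ 505.30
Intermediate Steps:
√((-7290 - (9509 + (30313 - 54255))/(118903 - 58933)) + 262614) = √((-7290 - (9509 - 23942)/59970) + 262614) = √((-7290 - (-14433)/59970) + 262614) = √((-7290 - 1*(-4811/19990)) + 262614) = √((-7290 + 4811/19990) + 262614) = √(-145722289/19990 + 262614) = √(5103931571/19990) = √102027592104290/19990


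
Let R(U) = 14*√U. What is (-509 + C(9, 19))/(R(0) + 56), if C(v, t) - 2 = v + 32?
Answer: -233/28 ≈ -8.3214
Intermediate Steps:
C(v, t) = 34 + v (C(v, t) = 2 + (v + 32) = 2 + (32 + v) = 34 + v)
(-509 + C(9, 19))/(R(0) + 56) = (-509 + (34 + 9))/(14*√0 + 56) = (-509 + 43)/(14*0 + 56) = -466/(0 + 56) = -466/56 = -466*1/56 = -233/28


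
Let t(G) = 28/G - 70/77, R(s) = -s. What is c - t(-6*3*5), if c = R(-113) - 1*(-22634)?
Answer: 11260369/495 ≈ 22748.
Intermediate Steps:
t(G) = -10/11 + 28/G (t(G) = 28/G - 70*1/77 = 28/G - 10/11 = -10/11 + 28/G)
c = 22747 (c = -1*(-113) - 1*(-22634) = 113 + 22634 = 22747)
c - t(-6*3*5) = 22747 - (-10/11 + 28/((-6*3*5))) = 22747 - (-10/11 + 28/((-18*5))) = 22747 - (-10/11 + 28/(-90)) = 22747 - (-10/11 + 28*(-1/90)) = 22747 - (-10/11 - 14/45) = 22747 - 1*(-604/495) = 22747 + 604/495 = 11260369/495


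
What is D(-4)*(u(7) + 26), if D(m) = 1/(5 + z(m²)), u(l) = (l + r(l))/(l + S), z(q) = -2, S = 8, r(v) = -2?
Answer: 79/9 ≈ 8.7778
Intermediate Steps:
u(l) = (-2 + l)/(8 + l) (u(l) = (l - 2)/(l + 8) = (-2 + l)/(8 + l))
D(m) = ⅓ (D(m) = 1/(5 - 2) = 1/3 = ⅓)
D(-4)*(u(7) + 26) = ((-2 + 7)/(8 + 7) + 26)/3 = (5/15 + 26)/3 = ((1/15)*5 + 26)/3 = (⅓ + 26)/3 = (⅓)*(79/3) = 79/9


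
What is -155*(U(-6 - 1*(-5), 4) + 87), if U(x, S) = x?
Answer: -13330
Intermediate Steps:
-155*(U(-6 - 1*(-5), 4) + 87) = -155*((-6 - 1*(-5)) + 87) = -155*((-6 + 5) + 87) = -155*(-1 + 87) = -155*86 = -13330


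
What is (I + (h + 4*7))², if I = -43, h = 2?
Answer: 169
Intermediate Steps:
(I + (h + 4*7))² = (-43 + (2 + 4*7))² = (-43 + (2 + 28))² = (-43 + 30)² = (-13)² = 169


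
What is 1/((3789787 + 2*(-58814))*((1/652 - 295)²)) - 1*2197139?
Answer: -298478956623759289470917/135848918354168439 ≈ -2.1971e+6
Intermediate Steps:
1/((3789787 + 2*(-58814))*((1/652 - 295)²)) - 1*2197139 = 1/((3789787 - 117628)*((1/652 - 295)²)) - 2197139 = 1/(3672159*((-192339/652)²)) - 2197139 = 1/(3672159*(36994290921/425104)) - 2197139 = (1/3672159)*(425104/36994290921) - 2197139 = 425104/135848918354168439 - 2197139 = -298478956623759289470917/135848918354168439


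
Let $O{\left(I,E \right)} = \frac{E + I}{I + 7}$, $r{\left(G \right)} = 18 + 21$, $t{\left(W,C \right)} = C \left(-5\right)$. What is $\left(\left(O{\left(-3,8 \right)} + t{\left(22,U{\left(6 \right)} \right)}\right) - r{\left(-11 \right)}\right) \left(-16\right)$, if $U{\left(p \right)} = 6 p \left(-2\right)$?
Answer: $-5156$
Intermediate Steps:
$U{\left(p \right)} = - 12 p$
$t{\left(W,C \right)} = - 5 C$
$r{\left(G \right)} = 39$
$O{\left(I,E \right)} = \frac{E + I}{7 + I}$
$\left(\left(O{\left(-3,8 \right)} + t{\left(22,U{\left(6 \right)} \right)}\right) - r{\left(-11 \right)}\right) \left(-16\right) = \left(\left(\frac{8 - 3}{7 - 3} - 5 \left(\left(-12\right) 6\right)\right) - 39\right) \left(-16\right) = \left(\left(\frac{1}{4} \cdot 5 - -360\right) - 39\right) \left(-16\right) = \left(\left(\frac{1}{4} \cdot 5 + 360\right) - 39\right) \left(-16\right) = \left(\left(\frac{5}{4} + 360\right) - 39\right) \left(-16\right) = \left(\frac{1445}{4} - 39\right) \left(-16\right) = \frac{1289}{4} \left(-16\right) = -5156$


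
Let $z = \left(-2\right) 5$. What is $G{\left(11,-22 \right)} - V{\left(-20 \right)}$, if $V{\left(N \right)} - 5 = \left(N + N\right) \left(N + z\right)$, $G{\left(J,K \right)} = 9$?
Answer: $-1196$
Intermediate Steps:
$z = -10$
$V{\left(N \right)} = 5 + 2 N \left(-10 + N\right)$ ($V{\left(N \right)} = 5 + \left(N + N\right) \left(N - 10\right) = 5 + 2 N \left(-10 + N\right)$)
$G{\left(11,-22 \right)} - V{\left(-20 \right)} = 9 - \left(5 - -400 + 2 \left(-20\right)^{2}\right) = 9 - \left(5 + 400 + 2 \cdot 400\right) = 9 - \left(5 + 400 + 800\right) = 9 - 1205 = -1196$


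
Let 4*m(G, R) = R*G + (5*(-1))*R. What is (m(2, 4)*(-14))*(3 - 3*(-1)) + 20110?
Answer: 20362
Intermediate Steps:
m(G, R) = -5*R/4 + G*R/4 (m(G, R) = (R*G + (5*(-1))*R)/4 = (G*R - 5*R)/4 = (-5*R + G*R)/4 = -5*R/4 + G*R/4)
(m(2, 4)*(-14))*(3 - 3*(-1)) + 20110 = (((¼)*4*(-5 + 2))*(-14))*(3 - 3*(-1)) + 20110 = (((¼)*4*(-3))*(-14))*(3 + 3) + 20110 = -3*(-14)*6 + 20110 = 42*6 + 20110 = 252 + 20110 = 20362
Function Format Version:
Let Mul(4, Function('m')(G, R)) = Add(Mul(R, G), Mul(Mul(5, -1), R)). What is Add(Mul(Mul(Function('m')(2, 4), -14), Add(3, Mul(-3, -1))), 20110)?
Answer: 20362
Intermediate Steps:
Function('m')(G, R) = Add(Mul(Rational(-5, 4), R), Mul(Rational(1, 4), G, R)) (Function('m')(G, R) = Mul(Rational(1, 4), Add(Mul(R, G), Mul(Mul(5, -1), R))) = Mul(Rational(1, 4), Add(Mul(G, R), Mul(-5, R))) = Mul(Rational(1, 4), Add(Mul(-5, R), Mul(G, R))) = Add(Mul(Rational(-5, 4), R), Mul(Rational(1, 4), G, R)))
Add(Mul(Mul(Function('m')(2, 4), -14), Add(3, Mul(-3, -1))), 20110) = Add(Mul(Mul(Mul(Rational(1, 4), 4, Add(-5, 2)), -14), Add(3, Mul(-3, -1))), 20110) = Add(Mul(Mul(Mul(Rational(1, 4), 4, -3), -14), Add(3, 3)), 20110) = Add(Mul(Mul(-3, -14), 6), 20110) = Add(Mul(42, 6), 20110) = Add(252, 20110) = 20362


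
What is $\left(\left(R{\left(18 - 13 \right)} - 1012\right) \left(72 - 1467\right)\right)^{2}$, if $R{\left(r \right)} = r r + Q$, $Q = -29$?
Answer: $2008795982400$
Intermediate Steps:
$R{\left(r \right)} = -29 + r^{2}$ ($R{\left(r \right)} = r r - 29 = r^{2} - 29 = -29 + r^{2}$)
$\left(\left(R{\left(18 - 13 \right)} - 1012\right) \left(72 - 1467\right)\right)^{2} = \left(\left(\left(-29 + \left(18 - 13\right)^{2}\right) - 1012\right) \left(72 - 1467\right)\right)^{2} = \left(\left(\left(-29 + \left(18 - 13\right)^{2}\right) - 1012\right) \left(-1395\right)\right)^{2} = \left(\left(\left(-29 + 5^{2}\right) - 1012\right) \left(-1395\right)\right)^{2} = \left(\left(\left(-29 + 25\right) - 1012\right) \left(-1395\right)\right)^{2} = \left(\left(-4 - 1012\right) \left(-1395\right)\right)^{2} = \left(\left(-1016\right) \left(-1395\right)\right)^{2} = 1417320^{2} = 2008795982400$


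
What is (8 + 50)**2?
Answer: 3364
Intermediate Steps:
(8 + 50)**2 = 58**2 = 3364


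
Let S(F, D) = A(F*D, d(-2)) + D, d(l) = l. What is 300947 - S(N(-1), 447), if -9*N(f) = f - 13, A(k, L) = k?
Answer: 899414/3 ≈ 2.9980e+5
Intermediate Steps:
N(f) = 13/9 - f/9 (N(f) = -(f - 13)/9 = -(-13 + f)/9 = 13/9 - f/9)
S(F, D) = D + D*F (S(F, D) = F*D + D = D*F + D = D + D*F)
300947 - S(N(-1), 447) = 300947 - 447*(1 + (13/9 - ⅑*(-1))) = 300947 - 447*(1 + (13/9 + ⅑)) = 300947 - 447*(1 + 14/9) = 300947 - 447*23/9 = 300947 - 1*3427/3 = 300947 - 3427/3 = 899414/3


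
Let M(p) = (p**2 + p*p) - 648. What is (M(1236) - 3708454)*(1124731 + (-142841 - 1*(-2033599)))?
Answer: -1971255314190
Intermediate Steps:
M(p) = -648 + 2*p**2 (M(p) = (p**2 + p**2) - 648 = 2*p**2 - 648 = -648 + 2*p**2)
(M(1236) - 3708454)*(1124731 + (-142841 - 1*(-2033599))) = ((-648 + 2*1236**2) - 3708454)*(1124731 + (-142841 - 1*(-2033599))) = ((-648 + 2*1527696) - 3708454)*(1124731 + (-142841 + 2033599)) = ((-648 + 3055392) - 3708454)*(1124731 + 1890758) = (3054744 - 3708454)*3015489 = -653710*3015489 = -1971255314190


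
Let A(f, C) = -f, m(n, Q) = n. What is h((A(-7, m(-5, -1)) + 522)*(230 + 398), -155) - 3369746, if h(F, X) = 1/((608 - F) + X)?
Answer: -1117943563215/331759 ≈ -3.3697e+6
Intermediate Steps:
h(F, X) = 1/(608 + X - F)
h((A(-7, m(-5, -1)) + 522)*(230 + 398), -155) - 3369746 = 1/(608 - 155 - (-1*(-7) + 522)*(230 + 398)) - 3369746 = 1/(608 - 155 - (7 + 522)*628) - 3369746 = 1/(608 - 155 - 529*628) - 3369746 = 1/(608 - 155 - 1*332212) - 3369746 = 1/(608 - 155 - 332212) - 3369746 = 1/(-331759) - 3369746 = -1/331759 - 3369746 = -1117943563215/331759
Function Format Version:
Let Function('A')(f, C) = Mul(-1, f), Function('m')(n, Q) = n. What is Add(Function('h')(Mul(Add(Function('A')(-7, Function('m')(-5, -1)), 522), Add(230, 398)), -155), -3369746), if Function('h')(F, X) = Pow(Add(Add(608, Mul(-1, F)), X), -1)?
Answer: Rational(-1117943563215, 331759) ≈ -3.3697e+6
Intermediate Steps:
Function('h')(F, X) = Pow(Add(608, X, Mul(-1, F)), -1)
Add(Function('h')(Mul(Add(Function('A')(-7, Function('m')(-5, -1)), 522), Add(230, 398)), -155), -3369746) = Add(Pow(Add(608, -155, Mul(-1, Mul(Add(Mul(-1, -7), 522), Add(230, 398)))), -1), -3369746) = Add(Pow(Add(608, -155, Mul(-1, Mul(Add(7, 522), 628))), -1), -3369746) = Add(Pow(Add(608, -155, Mul(-1, Mul(529, 628))), -1), -3369746) = Add(Pow(Add(608, -155, Mul(-1, 332212)), -1), -3369746) = Add(Pow(Add(608, -155, -332212), -1), -3369746) = Add(Pow(-331759, -1), -3369746) = Add(Rational(-1, 331759), -3369746) = Rational(-1117943563215, 331759)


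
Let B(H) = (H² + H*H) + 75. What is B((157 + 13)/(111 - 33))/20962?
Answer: 128525/31883202 ≈ 0.0040311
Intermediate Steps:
B(H) = 75 + 2*H² (B(H) = (H² + H²) + 75 = 2*H² + 75 = 75 + 2*H²)
B((157 + 13)/(111 - 33))/20962 = (75 + 2*((157 + 13)/(111 - 33))²)/20962 = (75 + 2*(170/78)²)*(1/20962) = (75 + 2*(170*(1/78))²)*(1/20962) = (75 + 2*(85/39)²)*(1/20962) = (75 + 2*(7225/1521))*(1/20962) = (75 + 14450/1521)*(1/20962) = (128525/1521)*(1/20962) = 128525/31883202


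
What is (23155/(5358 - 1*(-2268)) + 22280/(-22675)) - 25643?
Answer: -886764177661/34583910 ≈ -25641.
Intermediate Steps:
(23155/(5358 - 1*(-2268)) + 22280/(-22675)) - 25643 = (23155/(5358 + 2268) + 22280*(-1/22675)) - 25643 = (23155/7626 - 4456/4535) - 25643 = 71026469/34583910 - 25643 = -886764177661/34583910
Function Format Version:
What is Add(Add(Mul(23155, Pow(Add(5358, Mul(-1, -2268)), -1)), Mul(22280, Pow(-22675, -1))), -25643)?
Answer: Rational(-886764177661, 34583910) ≈ -25641.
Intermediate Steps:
Add(Add(Mul(23155, Pow(Add(5358, Mul(-1, -2268)), -1)), Mul(22280, Pow(-22675, -1))), -25643) = Add(Add(Mul(23155, Pow(Add(5358, 2268), -1)), Mul(22280, Rational(-1, 22675))), -25643) = Add(Add(Mul(23155, Pow(7626, -1)), Rational(-4456, 4535)), -25643) = Add(Add(Mul(23155, Rational(1, 7626)), Rational(-4456, 4535)), -25643) = Add(Add(Rational(23155, 7626), Rational(-4456, 4535)), -25643) = Add(Rational(71026469, 34583910), -25643) = Rational(-886764177661, 34583910)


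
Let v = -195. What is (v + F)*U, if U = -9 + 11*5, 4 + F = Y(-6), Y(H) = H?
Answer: -9430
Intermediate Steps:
F = -10 (F = -4 - 6 = -10)
U = 46 (U = -9 + 55 = 46)
(v + F)*U = (-195 - 10)*46 = -205*46 = -9430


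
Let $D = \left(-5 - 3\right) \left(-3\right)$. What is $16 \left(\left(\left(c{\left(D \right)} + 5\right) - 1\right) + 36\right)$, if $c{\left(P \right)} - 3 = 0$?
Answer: $688$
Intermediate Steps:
$D = 24$ ($D = \left(-8\right) \left(-3\right) = 24$)
$c{\left(P \right)} = 3$ ($c{\left(P \right)} = 3 + 0 = 3$)
$16 \left(\left(\left(c{\left(D \right)} + 5\right) - 1\right) + 36\right) = 16 \left(\left(\left(3 + 5\right) - 1\right) + 36\right) = 16 \left(\left(8 - 1\right) + 36\right) = 16 \left(7 + 36\right) = 16 \cdot 43 = 688$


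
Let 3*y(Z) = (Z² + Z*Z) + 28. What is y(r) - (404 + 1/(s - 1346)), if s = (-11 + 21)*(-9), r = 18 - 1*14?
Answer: -551423/1436 ≈ -384.00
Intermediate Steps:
r = 4 (r = 18 - 14 = 4)
y(Z) = 28/3 + 2*Z²/3 (y(Z) = ((Z² + Z*Z) + 28)/3 = ((Z² + Z²) + 28)/3 = (2*Z² + 28)/3 = (28 + 2*Z²)/3 = 28/3 + 2*Z²/3)
s = -90 (s = 10*(-9) = -90)
y(r) - (404 + 1/(s - 1346)) = (28/3 + (⅔)*4²) - (404 + 1/(-90 - 1346)) = (28/3 + (⅔)*16) - (404 + 1/(-1436)) = (28/3 + 32/3) - (404 - 1/1436) = 20 - 1*580143/1436 = 20 - 580143/1436 = -551423/1436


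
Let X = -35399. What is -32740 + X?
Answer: -68139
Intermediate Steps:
-32740 + X = -32740 - 35399 = -68139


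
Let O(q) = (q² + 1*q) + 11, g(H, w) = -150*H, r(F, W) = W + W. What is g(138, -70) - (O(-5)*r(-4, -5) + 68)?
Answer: -20458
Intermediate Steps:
r(F, W) = 2*W
O(q) = 11 + q + q² (O(q) = (q² + q) + 11 = (q + q²) + 11 = 11 + q + q²)
g(138, -70) - (O(-5)*r(-4, -5) + 68) = -150*138 - ((11 - 5 + (-5)²)*(2*(-5)) + 68) = -20700 - ((11 - 5 + 25)*(-10) + 68) = -20700 - (31*(-10) + 68) = -20700 - (-310 + 68) = -20700 - 1*(-242) = -20700 + 242 = -20458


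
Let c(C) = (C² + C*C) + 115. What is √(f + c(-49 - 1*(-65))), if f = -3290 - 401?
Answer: 2*I*√766 ≈ 55.353*I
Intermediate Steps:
c(C) = 115 + 2*C² (c(C) = (C² + C²) + 115 = 2*C² + 115 = 115 + 2*C²)
f = -3691
√(f + c(-49 - 1*(-65))) = √(-3691 + (115 + 2*(-49 - 1*(-65))²)) = √(-3691 + (115 + 2*(-49 + 65)²)) = √(-3691 + (115 + 2*16²)) = √(-3691 + (115 + 2*256)) = √(-3691 + (115 + 512)) = √(-3691 + 627) = √(-3064) = 2*I*√766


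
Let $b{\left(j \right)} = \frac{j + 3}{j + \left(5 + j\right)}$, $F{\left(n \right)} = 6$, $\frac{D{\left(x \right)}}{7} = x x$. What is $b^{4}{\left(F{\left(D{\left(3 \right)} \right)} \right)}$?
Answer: $\frac{6561}{83521} \approx 0.078555$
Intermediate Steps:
$D{\left(x \right)} = 7 x^{2}$ ($D{\left(x \right)} = 7 x x = 7 x^{2}$)
$b{\left(j \right)} = \frac{3 + j}{5 + 2 j}$
$b^{4}{\left(F{\left(D{\left(3 \right)} \right)} \right)} = \left(\frac{3 + 6}{5 + 2 \cdot 6}\right)^{4} = \left(\frac{1}{5 + 12} \cdot 9\right)^{4} = \left(\frac{1}{17} \cdot 9\right)^{4} = \left(\frac{9}{17}\right)^{4} = \frac{6561}{83521}$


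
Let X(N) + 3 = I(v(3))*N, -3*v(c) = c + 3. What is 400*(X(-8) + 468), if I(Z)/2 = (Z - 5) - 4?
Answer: 256400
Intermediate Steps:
v(c) = -1 - c/3 (v(c) = -(c + 3)/3 = -(3 + c)/3 = -1 - c/3)
I(Z) = -18 + 2*Z (I(Z) = 2*((Z - 5) - 4) = 2*((-5 + Z) - 4) = 2*(-9 + Z) = -18 + 2*Z)
X(N) = -3 - 22*N (X(N) = -3 + (-18 + 2*(-1 - ⅓*3))*N = -3 + (-18 + 2*(-1 - 1))*N = -3 + (-18 + 2*(-2))*N = -3 + (-18 - 4)*N = -3 - 22*N)
400*(X(-8) + 468) = 400*((-3 - 22*(-8)) + 468) = 400*((-3 + 176) + 468) = 400*(173 + 468) = 400*641 = 256400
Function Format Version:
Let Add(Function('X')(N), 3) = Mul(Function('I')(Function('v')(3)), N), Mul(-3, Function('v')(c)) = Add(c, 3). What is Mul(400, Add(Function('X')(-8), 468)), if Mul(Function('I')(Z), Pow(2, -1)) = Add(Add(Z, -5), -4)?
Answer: 256400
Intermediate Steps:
Function('v')(c) = Add(-1, Mul(Rational(-1, 3), c)) (Function('v')(c) = Mul(Rational(-1, 3), Add(c, 3)) = Mul(Rational(-1, 3), Add(3, c)) = Add(-1, Mul(Rational(-1, 3), c)))
Function('I')(Z) = Add(-18, Mul(2, Z)) (Function('I')(Z) = Mul(2, Add(Add(Z, -5), -4)) = Mul(2, Add(Add(-5, Z), -4)) = Mul(2, Add(-9, Z)) = Add(-18, Mul(2, Z)))
Function('X')(N) = Add(-3, Mul(-22, N)) (Function('X')(N) = Add(-3, Mul(Add(-18, Mul(2, Add(-1, Mul(Rational(-1, 3), 3)))), N)) = Add(-3, Mul(Add(-18, Mul(2, Add(-1, -1))), N)) = Add(-3, Mul(Add(-18, Mul(2, -2)), N)) = Add(-3, Mul(Add(-18, -4), N)) = Add(-3, Mul(-22, N)))
Mul(400, Add(Function('X')(-8), 468)) = Mul(400, Add(Add(-3, Mul(-22, -8)), 468)) = Mul(400, Add(Add(-3, 176), 468)) = Mul(400, Add(173, 468)) = Mul(400, 641) = 256400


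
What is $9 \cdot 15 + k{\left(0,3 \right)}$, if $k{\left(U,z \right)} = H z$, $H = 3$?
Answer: $144$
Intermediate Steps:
$k{\left(U,z \right)} = 3 z$
$9 \cdot 15 + k{\left(0,3 \right)} = 9 \cdot 15 + 3 \cdot 3 = 135 + 9 = 144$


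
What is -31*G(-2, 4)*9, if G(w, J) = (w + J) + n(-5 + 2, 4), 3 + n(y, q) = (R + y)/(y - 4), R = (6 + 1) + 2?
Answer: 3627/7 ≈ 518.14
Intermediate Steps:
R = 9 (R = 7 + 2 = 9)
n(y, q) = -3 + (9 + y)/(-4 + y) (n(y, q) = -3 + (9 + y)/(y - 4) = -3 + (9 + y)/(-4 + y))
G(w, J) = -27/7 + J + w (G(w, J) = (w + J) + (21 - 2*(-5 + 2))/(-4 + (-5 + 2)) = (J + w) + (21 - 2*(-3))/(-4 - 3) = (J + w) + (21 + 6)/(-7) = (J + w) - ⅐*27 = (J + w) - 27/7 = -27/7 + J + w)
-31*G(-2, 4)*9 = -31*(-27/7 + 4 - 2)*9 = -31*(-13/7)*9 = (403/7)*9 = 3627/7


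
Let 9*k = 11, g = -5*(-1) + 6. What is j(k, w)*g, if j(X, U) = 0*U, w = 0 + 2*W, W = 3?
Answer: 0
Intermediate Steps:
g = 11 (g = 5 + 6 = 11)
k = 11/9 (k = (1/9)*11 = 11/9 ≈ 1.2222)
w = 6 (w = 0 + 2*3 = 0 + 6 = 6)
j(X, U) = 0
j(k, w)*g = 0*11 = 0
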